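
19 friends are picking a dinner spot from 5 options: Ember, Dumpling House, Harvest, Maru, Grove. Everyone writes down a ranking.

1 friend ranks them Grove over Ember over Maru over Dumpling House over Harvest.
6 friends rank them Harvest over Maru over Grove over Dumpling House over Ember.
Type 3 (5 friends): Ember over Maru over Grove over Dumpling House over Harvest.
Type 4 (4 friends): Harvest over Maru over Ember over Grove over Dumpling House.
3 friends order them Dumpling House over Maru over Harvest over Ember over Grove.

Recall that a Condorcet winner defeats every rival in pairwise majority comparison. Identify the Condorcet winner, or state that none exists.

Harvest

Check each pair by majority over 19 ballots:
Ember vs Dumpling House: Ember is ranked higher on 1+5+4 = 10 ballots, Dumpling House on 9. Ember wins 10–9.
Ember vs Harvest: 6 to 13, Harvest.
Ember vs Maru: 6 to 13, Maru.
Ember vs Grove: 12 to 7, Ember.
Dumpling House vs Harvest: 9 to 10, Harvest.
Dumpling House vs Maru: Dumpling House is ranked higher on 3 ballots, Maru on 16. Maru wins 16–3.
Dumpling House vs Grove: Dumpling House preferred on 3 ballots; Grove wins 16–3.
Harvest vs Maru: 10 to 9, Harvest.
Harvest vs Grove: 13 to 6, Harvest.
Maru vs Grove: 18 to 1, Maru.
Harvest beats each of Ember, Dumpling House, Maru, Grove — Harvest is the Condorcet winner.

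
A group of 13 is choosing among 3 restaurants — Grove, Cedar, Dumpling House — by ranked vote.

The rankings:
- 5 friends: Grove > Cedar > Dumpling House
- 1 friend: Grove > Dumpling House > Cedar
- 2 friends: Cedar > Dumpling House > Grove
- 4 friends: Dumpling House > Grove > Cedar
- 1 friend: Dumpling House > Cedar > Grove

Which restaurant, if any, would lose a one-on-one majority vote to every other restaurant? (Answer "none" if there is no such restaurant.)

none

Pairwise majorities:
Grove vs Cedar: 10 to 3, Grove.
Grove vs Dumpling House: Dumpling House, 7–6.
Cedar vs Dumpling House: 7 to 6, Cedar.
Every restaurant wins at least one matchup (Grove beats Cedar; Cedar beats Dumpling House; Dumpling House beats Grove), so there is no Condorcet loser.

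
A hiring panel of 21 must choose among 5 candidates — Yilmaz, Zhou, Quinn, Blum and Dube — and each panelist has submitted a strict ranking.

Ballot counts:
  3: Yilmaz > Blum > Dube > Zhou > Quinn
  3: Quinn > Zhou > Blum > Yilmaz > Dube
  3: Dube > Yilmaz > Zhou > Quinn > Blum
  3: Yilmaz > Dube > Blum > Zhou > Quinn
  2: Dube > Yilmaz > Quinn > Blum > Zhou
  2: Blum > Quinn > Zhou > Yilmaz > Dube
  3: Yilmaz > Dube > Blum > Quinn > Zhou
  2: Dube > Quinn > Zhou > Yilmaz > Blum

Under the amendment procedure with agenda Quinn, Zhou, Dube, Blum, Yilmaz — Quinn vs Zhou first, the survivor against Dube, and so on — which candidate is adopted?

Yilmaz

Round 1: Quinn vs Zhou — 12–9, Quinn advances.
Round 2: Quinn vs Dube — 5–16, Dube advances.
Round 3: Dube vs Blum — 13–8, Dube advances.
Round 4: Dube vs Yilmaz — 7–14, Yilmaz advances.
Yilmaz survives the agenda.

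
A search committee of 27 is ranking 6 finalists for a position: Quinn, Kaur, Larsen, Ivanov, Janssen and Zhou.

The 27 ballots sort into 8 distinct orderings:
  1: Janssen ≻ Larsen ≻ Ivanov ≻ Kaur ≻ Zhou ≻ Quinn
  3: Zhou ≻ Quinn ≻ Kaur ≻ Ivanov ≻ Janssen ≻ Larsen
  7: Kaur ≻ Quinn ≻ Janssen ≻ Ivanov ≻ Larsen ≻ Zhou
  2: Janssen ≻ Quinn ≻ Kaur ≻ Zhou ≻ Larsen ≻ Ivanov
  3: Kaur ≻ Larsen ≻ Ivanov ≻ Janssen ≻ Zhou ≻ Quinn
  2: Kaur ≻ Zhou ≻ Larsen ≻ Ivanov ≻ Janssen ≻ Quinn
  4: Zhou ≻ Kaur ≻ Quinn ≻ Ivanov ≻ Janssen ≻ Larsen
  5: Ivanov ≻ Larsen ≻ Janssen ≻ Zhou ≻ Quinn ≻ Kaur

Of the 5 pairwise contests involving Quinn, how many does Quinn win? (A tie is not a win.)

3

Quinn against each rival (27 committee members):
Quinn vs Kaur: Quinn preferred on 3+2+5 = 10 ballots; Kaur wins 17–10.
Quinn vs Larsen: 3+7+2+4 = 16 for Quinn, 11 for Larsen — Quinn by 16–11.
Quinn vs Ivanov: 3+7+2+4 = 16 for Quinn, 11 for Ivanov — Quinn by 16–11.
Quinn vs Janssen: Quinn is ranked higher on 3+7+4 = 14 ballots, Janssen on 13. Quinn wins 14–13.
Quinn vs Zhou: 7+2 = 9 for Quinn, 18 for Zhou — Zhou by 18–9.
Quinn beats Larsen, Ivanov, Janssen; loses to Kaur, Zhou — 3 pairwise wins.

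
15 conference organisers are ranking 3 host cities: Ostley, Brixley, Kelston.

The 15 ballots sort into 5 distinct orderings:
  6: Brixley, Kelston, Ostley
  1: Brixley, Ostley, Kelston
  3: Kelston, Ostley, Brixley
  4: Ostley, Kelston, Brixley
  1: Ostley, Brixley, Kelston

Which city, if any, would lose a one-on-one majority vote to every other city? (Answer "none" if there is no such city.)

Head-to-head results (15 organisers):
Ostley vs Brixley: 8 to 7, Ostley.
Ostley vs Kelston: Kelston, 9–6.
Brixley–Kelston: Brixley 8–7.
Each city has at least one pairwise win (Ostley beats Brixley; Brixley beats Kelston; Kelston beats Ostley) — no Condorcet loser.

none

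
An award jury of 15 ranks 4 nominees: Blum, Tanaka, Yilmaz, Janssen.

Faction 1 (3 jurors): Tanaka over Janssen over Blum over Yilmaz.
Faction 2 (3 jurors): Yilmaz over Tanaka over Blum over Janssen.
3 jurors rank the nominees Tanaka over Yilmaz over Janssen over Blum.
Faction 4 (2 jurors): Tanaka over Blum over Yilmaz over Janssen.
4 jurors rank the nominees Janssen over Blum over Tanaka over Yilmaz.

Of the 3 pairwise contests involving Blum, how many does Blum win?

Blum against each rival (15 jurors):
Blum vs Tanaka: Blum is ranked higher on 4 ballots, Tanaka on 11. Tanaka wins 11–4.
Blum vs Yilmaz: Blum, 9–6.
Blum vs Janssen: Blum is ranked higher on 3+2 = 5 ballots, Janssen on 10. Janssen wins 10–5.
Blum beats Yilmaz; loses to Tanaka, Janssen — 1 pairwise win.

1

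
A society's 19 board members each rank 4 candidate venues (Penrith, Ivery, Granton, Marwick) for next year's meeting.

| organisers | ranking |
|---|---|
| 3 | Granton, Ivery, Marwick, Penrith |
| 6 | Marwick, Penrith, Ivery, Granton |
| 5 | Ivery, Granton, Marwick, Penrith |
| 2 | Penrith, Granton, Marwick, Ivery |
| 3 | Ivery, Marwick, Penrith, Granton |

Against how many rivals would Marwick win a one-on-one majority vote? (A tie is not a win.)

1

Marwick against each rival (19 organisers):
Marwick vs Penrith: 17 to 2, Marwick.
Marwick vs Ivery: Ivery wins 11–8.
Marwick vs Granton: Granton, 10–9.
Marwick beats Penrith; loses to Ivery, Granton — 1 pairwise win.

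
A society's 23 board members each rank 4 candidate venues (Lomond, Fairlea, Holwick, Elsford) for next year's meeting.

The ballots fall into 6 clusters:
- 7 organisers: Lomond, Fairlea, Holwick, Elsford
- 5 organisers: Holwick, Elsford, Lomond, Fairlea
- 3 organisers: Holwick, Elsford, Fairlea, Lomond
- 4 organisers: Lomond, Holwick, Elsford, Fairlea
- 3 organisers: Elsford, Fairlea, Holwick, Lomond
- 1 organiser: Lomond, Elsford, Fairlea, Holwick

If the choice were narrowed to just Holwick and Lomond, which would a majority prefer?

Ballots ranking Holwick above Lomond: 5 + 3 + 3 = 11.
Ballots ranking Lomond above Holwick: 23 − 11 = 12.
Lomond wins the head-to-head 12–11.

Lomond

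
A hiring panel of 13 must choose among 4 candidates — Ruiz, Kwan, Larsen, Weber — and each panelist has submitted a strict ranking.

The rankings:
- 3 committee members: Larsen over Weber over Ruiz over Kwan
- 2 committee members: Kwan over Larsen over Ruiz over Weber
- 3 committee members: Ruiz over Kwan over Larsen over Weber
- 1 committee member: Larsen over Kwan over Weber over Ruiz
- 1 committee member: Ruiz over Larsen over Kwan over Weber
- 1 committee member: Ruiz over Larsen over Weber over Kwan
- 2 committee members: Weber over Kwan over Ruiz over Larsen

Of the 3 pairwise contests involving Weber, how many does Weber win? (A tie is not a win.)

Weber against each rival (13 committee members):
Weber vs Ruiz: Ruiz, 7–6.
Weber vs Kwan: 3+1+2 = 6 for Weber, 7 for Kwan — Kwan by 7–6.
Weber–Larsen: Larsen 11–2.
Weber beats no one; loses to Ruiz, Kwan, Larsen — 0 pairwise wins.

0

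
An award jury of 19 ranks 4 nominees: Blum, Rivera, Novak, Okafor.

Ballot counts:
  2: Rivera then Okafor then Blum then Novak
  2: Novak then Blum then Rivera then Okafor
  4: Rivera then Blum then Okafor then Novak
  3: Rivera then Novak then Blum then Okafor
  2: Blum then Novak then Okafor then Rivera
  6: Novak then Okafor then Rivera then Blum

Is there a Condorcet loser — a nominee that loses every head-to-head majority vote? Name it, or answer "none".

Okafor

Head-to-head results (19 jurors):
Blum vs Rivera: Rivera wins 15–4.
Blum vs Novak: 2+4+2 = 8 for Blum, 11 for Novak — Novak by 11–8.
Blum vs Okafor: Blum is ranked higher on 2+4+3+2 = 11 ballots, Okafor on 8. Blum wins 11–8.
Rivera vs Novak: Novak, 10–9.
Rivera vs Okafor: 2+2+4+3 = 11 for Rivera, 8 for Okafor — Rivera by 11–8.
Novak vs Okafor: Novak is ranked higher on 2+3+2+6 = 13 ballots, Okafor on 6. Novak wins 13–6.
Only Okafor has no wins; Okafor is the Condorcet loser.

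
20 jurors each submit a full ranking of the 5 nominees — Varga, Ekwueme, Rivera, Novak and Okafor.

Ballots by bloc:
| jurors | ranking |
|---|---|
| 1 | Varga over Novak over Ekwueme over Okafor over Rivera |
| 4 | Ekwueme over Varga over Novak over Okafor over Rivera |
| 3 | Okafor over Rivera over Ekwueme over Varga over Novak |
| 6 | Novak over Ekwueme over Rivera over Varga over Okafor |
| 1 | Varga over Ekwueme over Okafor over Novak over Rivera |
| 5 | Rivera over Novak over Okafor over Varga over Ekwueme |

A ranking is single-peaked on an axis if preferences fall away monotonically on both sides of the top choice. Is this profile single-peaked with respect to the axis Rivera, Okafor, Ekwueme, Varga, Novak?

no

Axis positions: Rivera=1, Okafor=2, Ekwueme=3, Varga=4, Novak=5.
Bloc 1 (peak Varga at position 4): ranking walks positions 4-5-3-2-1, expanding outward from the peak — single-peaked.
Bloc 2 (peak Ekwueme at position 3): ranking walks positions 3-4-5-2-1, expanding outward from the peak — single-peaked.
Bloc 3 (peak Okafor at position 2): ranking walks positions 2-1-3-4-5, expanding outward from the peak — single-peaked.
Bloc 4: ranking walks positions 5-3-1-4-2; Ekwueme is ranked above Varga even though Varga lies between Ekwueme and the peak Novak on the axis — preferences dip and rise again. Not single-peaked.
Bloc 5 (peak Varga at position 4): ranking walks positions 4-3-2-5-1, expanding outward from the peak — single-peaked.
Bloc 6: ranking walks positions 1-5-2-4-3; Novak is ranked above Okafor even though Okafor lies between Novak and the peak Rivera on the axis — preferences dip and rise again. Not single-peaked.
Bloc 4 violates single-peakedness, so the profile is not single-peaked on this axis.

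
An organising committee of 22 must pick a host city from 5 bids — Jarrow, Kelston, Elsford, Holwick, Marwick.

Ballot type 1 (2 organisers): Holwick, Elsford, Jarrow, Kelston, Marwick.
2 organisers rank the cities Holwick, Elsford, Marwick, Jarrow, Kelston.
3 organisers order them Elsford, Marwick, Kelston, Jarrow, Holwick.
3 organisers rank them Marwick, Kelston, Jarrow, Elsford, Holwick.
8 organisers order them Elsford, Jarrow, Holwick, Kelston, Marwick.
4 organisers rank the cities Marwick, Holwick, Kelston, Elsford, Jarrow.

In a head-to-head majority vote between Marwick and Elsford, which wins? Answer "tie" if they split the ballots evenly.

Elsford

Ballots ranking Marwick above Elsford: 3 + 4 = 7.
Ballots ranking Elsford above Marwick: 22 − 7 = 15.
Elsford wins the head-to-head 15–7.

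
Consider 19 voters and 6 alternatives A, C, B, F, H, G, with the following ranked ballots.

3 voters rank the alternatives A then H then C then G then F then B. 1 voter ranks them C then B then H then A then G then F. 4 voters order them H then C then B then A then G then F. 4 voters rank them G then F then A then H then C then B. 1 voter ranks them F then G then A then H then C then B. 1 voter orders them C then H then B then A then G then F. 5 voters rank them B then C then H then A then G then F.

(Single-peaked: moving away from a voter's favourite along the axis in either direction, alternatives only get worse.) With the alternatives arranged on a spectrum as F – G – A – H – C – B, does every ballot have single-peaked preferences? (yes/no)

yes

Axis positions: F=1, G=2, A=3, H=4, C=5, B=6.
Group 1 (peak A at position 3): ranking walks positions 3-4-5-2-1-6, expanding outward from the peak — single-peaked.
Group 2 (peak C at position 5): ranking walks positions 5-6-4-3-2-1, expanding outward from the peak — single-peaked.
Group 3 (peak H at position 4): ranking walks positions 4-5-6-3-2-1, expanding outward from the peak — single-peaked.
Group 4 (peak G at position 2): ranking walks positions 2-1-3-4-5-6, expanding outward from the peak — single-peaked.
Group 5 (peak F at position 1): ranking walks positions 1-2-3-4-5-6, expanding outward from the peak — single-peaked.
Group 6 (peak C at position 5): ranking walks positions 5-4-6-3-2-1, expanding outward from the peak — single-peaked.
Group 7 (peak B at position 6): ranking walks positions 6-5-4-3-2-1, expanding outward from the peak — single-peaked.
Every ranking is single-peaked on this axis.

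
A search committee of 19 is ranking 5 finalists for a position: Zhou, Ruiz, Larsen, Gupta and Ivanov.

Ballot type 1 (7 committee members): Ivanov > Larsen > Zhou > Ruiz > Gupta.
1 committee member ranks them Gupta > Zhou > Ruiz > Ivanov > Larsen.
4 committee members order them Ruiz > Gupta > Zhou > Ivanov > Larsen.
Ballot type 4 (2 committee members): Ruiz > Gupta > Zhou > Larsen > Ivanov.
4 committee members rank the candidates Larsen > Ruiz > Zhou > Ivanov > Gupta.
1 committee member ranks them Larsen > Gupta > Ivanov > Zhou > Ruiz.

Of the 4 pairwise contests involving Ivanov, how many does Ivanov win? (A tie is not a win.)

2

Ivanov against each rival (19 committee members):
Ivanov vs Zhou: Zhou wins 11–8.
Ivanov–Ruiz: Ruiz 11–8.
Ivanov vs Larsen: 7+1+4 = 12 for Ivanov, 7 for Larsen — Ivanov by 12–7.
Ivanov vs Gupta: 7+4 = 11 for Ivanov, 8 for Gupta — Ivanov by 11–8.
Ivanov beats Larsen, Gupta; loses to Zhou, Ruiz — 2 pairwise wins.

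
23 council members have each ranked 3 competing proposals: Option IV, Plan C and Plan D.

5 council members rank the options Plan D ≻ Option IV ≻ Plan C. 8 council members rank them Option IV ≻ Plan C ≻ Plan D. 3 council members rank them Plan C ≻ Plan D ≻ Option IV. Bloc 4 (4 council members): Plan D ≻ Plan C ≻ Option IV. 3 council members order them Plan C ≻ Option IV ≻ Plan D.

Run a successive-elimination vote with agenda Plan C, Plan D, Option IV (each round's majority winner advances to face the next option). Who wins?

Round 1: Plan C vs Plan D — 14–9, Plan C advances.
Round 2: Plan C vs Option IV — 10–13, Option IV advances.
The agenda winner is Option IV.

Option IV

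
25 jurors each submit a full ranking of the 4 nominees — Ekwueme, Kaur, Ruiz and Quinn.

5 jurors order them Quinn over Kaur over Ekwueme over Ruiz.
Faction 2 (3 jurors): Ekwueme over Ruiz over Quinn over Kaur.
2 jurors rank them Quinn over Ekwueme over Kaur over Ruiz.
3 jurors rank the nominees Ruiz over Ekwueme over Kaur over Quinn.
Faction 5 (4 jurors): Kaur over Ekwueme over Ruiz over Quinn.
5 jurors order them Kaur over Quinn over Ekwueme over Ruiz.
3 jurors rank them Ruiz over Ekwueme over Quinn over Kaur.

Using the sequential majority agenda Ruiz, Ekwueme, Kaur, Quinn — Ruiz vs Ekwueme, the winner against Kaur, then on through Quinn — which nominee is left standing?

Quinn

Round 1: Ruiz vs Ekwueme — 6–19, Ekwueme advances.
Round 2: Ekwueme vs Kaur — 11–14, Kaur advances.
Round 3: Kaur vs Quinn — 12–13, Quinn advances.
Quinn survives the agenda.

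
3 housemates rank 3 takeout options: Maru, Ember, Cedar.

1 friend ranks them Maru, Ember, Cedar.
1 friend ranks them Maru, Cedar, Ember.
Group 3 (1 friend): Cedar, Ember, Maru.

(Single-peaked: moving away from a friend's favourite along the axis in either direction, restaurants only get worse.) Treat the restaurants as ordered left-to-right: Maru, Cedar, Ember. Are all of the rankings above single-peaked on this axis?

Axis positions: Maru=1, Cedar=2, Ember=3.
Group 1: ranking walks positions 1-3-2; Ember is ranked above Cedar even though Cedar lies between Ember and the peak Maru on the axis — preferences dip and rise again. Not single-peaked.
Group 2 (peak Maru at position 1): ranking walks positions 1-2-3, expanding outward from the peak — single-peaked.
Group 3 (peak Cedar at position 2): ranking walks positions 2-3-1, expanding outward from the peak — single-peaked.
Group 1 violates single-peakedness, so the profile is not single-peaked on this axis.

no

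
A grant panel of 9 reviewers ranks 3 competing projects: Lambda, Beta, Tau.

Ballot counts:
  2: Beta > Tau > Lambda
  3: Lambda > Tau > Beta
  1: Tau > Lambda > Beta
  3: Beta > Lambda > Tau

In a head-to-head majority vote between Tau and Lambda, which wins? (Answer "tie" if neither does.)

Lambda

Ballots ranking Tau above Lambda: 2 + 1 = 3.
Ballots ranking Lambda above Tau: 9 − 3 = 6.
Lambda wins the head-to-head 6–3.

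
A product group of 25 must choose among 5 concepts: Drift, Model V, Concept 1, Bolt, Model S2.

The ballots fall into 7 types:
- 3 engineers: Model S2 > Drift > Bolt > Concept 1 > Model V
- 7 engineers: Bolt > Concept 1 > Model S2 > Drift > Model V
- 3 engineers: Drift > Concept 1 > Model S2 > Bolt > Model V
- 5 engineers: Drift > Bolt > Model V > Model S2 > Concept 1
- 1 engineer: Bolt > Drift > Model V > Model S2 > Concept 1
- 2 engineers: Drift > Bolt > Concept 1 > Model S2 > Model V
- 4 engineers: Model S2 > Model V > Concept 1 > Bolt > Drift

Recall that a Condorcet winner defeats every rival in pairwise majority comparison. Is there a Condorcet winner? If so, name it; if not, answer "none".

Pairwise majorities:
Drift vs Model V: 3+7+3+5+1+2 = 21 for Drift, 4 for Model V — Drift by 21–4.
Drift vs Concept 1: Drift is ranked higher on 3+3+5+1+2 = 14 ballots, Concept 1 on 11. Drift wins 14–11.
Drift vs Bolt: Drift is ranked higher on 3+3+5+2 = 13 ballots, Bolt on 12. Drift wins 13–12.
Drift vs Model S2: 11 to 14, Model S2.
Model V vs Concept 1: Model V preferred on 5+1+4 = 10 ballots; Concept 1 wins 15–10.
Model V vs Bolt: 4 to 21, Bolt.
Model V vs Model S2: 5+1 = 6 for Model V, 19 for Model S2 — Model S2 by 19–6.
Concept 1 vs Bolt: Concept 1 is ranked higher on 3+4 = 7 ballots, Bolt on 18. Bolt wins 18–7.
Concept 1 vs Model S2: 7+3+2 = 12 for Concept 1, 13 for Model S2 — Model S2 by 13–12.
Bolt vs Model S2: Bolt preferred on 7+5+1+2 = 15 ballots; Bolt wins 15–10.
Each design drops at least one matchup (Drift loses to Model S2; Model V loses to Drift; Concept 1 loses to Drift; Bolt loses to Drift; Model S2 loses to Bolt); the cycle Drift beats Bolt beats Model S2 beats Drift rules out a Condorcet winner.

none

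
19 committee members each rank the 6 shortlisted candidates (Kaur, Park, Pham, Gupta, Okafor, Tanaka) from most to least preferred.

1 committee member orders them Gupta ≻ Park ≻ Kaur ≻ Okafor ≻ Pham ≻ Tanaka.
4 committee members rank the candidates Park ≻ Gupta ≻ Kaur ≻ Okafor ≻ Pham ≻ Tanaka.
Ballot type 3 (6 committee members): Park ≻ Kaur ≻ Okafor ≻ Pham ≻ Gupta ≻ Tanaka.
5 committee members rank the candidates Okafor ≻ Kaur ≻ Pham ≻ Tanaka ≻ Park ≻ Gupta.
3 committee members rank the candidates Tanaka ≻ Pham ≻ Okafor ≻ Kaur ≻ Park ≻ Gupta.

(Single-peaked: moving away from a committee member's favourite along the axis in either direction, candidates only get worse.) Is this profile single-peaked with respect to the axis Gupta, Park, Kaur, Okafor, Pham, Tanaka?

yes

Axis positions: Gupta=1, Park=2, Kaur=3, Okafor=4, Pham=5, Tanaka=6.
Ballot type 1 (peak Gupta at position 1): ranking walks positions 1-2-3-4-5-6, expanding outward from the peak — single-peaked.
Ballot type 2 (peak Park at position 2): ranking walks positions 2-1-3-4-5-6, expanding outward from the peak — single-peaked.
Ballot type 3 (peak Park at position 2): ranking walks positions 2-3-4-5-1-6, expanding outward from the peak — single-peaked.
Ballot type 4 (peak Okafor at position 4): ranking walks positions 4-3-5-6-2-1, expanding outward from the peak — single-peaked.
Ballot type 5 (peak Tanaka at position 6): ranking walks positions 6-5-4-3-2-1, expanding outward from the peak — single-peaked.
Every ranking is single-peaked on this axis.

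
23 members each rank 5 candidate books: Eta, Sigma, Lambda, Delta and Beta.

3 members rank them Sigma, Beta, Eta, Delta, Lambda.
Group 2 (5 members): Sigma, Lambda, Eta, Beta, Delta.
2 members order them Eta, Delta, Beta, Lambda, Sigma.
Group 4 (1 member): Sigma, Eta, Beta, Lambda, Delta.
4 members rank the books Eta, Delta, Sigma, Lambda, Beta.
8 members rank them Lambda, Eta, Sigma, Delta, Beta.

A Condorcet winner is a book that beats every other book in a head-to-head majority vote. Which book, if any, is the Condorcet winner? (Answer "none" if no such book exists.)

Head-to-head results (23 members):
Eta vs Sigma: 14 to 9, Eta.
Eta vs Lambda: 10 to 13, Lambda.
Eta vs Delta: Eta preferred on 3+5+2+1+4+8 = 23 ballots; Eta wins 23–0.
Eta vs Beta: 20 to 3, Eta.
Sigma vs Lambda: 3+5+1+4 = 13 for Sigma, 10 for Lambda — Sigma by 13–10.
Sigma vs Delta: Sigma preferred on 3+5+1+8 = 17 ballots; Sigma wins 17–6.
Sigma vs Beta: Sigma is ranked higher on 3+5+1+4+8 = 21 ballots, Beta on 2. Sigma wins 21–2.
Lambda vs Delta: 5+1+8 = 14 for Lambda, 9 for Delta — Lambda by 14–9.
Lambda vs Beta: 17 to 6, Lambda.
Delta vs Beta: Delta preferred on 2+4+8 = 14 ballots; Delta wins 14–9.
Each book drops at least one matchup (Eta loses to Lambda; Sigma loses to Eta; Lambda loses to Sigma; Delta loses to Eta; Beta loses to Eta); the cycle Eta beats Sigma beats Lambda beats Eta rules out a Condorcet winner.

none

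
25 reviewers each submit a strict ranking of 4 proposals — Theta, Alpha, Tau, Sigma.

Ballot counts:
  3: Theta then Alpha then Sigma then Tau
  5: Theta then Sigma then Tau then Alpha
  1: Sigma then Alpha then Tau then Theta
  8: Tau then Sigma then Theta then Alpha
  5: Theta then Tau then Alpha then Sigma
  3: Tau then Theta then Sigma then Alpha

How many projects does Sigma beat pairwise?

Sigma against each rival (25 reviewers):
Sigma vs Theta: Sigma preferred on 1+8 = 9 ballots; Theta wins 16–9.
Sigma vs Alpha: Sigma is ranked higher on 5+1+8+3 = 17 ballots, Alpha on 8. Sigma wins 17–8.
Sigma vs Tau: Tau, 16–9.
Sigma beats Alpha; loses to Theta, Tau — 1 pairwise win.

1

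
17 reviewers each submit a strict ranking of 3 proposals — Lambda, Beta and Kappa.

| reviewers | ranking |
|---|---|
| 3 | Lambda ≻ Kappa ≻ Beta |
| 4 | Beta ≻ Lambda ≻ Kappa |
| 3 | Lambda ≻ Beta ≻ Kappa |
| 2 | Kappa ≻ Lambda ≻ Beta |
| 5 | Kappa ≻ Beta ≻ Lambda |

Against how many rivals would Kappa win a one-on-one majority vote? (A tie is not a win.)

1

Kappa against each rival (17 reviewers):
Kappa vs Lambda: Kappa preferred on 2+5 = 7 ballots; Lambda wins 10–7.
Kappa vs Beta: 3+2+5 = 10 for Kappa, 7 for Beta — Kappa by 10–7.
Kappa beats Beta; loses to Lambda — 1 pairwise win.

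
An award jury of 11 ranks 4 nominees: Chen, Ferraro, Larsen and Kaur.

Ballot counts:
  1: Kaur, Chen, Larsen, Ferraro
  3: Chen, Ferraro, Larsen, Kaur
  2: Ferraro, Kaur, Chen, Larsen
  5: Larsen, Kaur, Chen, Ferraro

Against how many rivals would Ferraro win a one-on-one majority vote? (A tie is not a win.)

0

Ferraro against each rival (11 jurors):
Ferraro vs Chen: Ferraro preferred on 2 ballots; Chen wins 9–2.
Ferraro vs Larsen: Larsen wins 6–5.
Ferraro–Kaur: Kaur 6–5.
Ferraro beats no one; loses to Chen, Larsen, Kaur — 0 pairwise wins.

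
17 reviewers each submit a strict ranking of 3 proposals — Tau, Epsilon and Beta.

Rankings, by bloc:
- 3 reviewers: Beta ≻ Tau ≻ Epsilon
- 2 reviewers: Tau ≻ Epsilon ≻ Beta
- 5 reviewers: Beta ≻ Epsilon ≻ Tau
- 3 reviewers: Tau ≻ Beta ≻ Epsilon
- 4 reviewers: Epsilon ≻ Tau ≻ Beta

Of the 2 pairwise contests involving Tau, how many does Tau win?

1

Tau against each rival (17 reviewers):
Tau vs Epsilon: Tau preferred on 3+2+3 = 8 ballots; Epsilon wins 9–8.
Tau vs Beta: Tau, 9–8.
Tau beats Beta; loses to Epsilon — 1 pairwise win.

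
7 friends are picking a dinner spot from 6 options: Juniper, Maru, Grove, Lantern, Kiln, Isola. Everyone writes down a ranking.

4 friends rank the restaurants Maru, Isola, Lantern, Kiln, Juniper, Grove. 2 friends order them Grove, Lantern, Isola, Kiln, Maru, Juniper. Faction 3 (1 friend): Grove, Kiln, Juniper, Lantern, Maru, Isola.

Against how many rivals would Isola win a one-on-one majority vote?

Isola against each rival (7 friends):
Isola–Juniper: Isola 6–1.
Isola vs Maru: 2 to 5, Maru.
Isola vs Grove: 4 to 3, Isola.
Isola vs Lantern: Isola wins 4–3.
Isola vs Kiln: Isola, 6–1.
Isola beats Juniper, Grove, Lantern, Kiln; loses to Maru — 4 pairwise wins.

4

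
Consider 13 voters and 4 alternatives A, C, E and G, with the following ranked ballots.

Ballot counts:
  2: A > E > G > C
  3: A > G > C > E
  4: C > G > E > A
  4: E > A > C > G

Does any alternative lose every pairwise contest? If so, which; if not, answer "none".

none

Pairwise majorities:
A vs C: A wins 9–4.
A vs E: E, 8–5.
A vs G: A preferred on 2+3+4 = 9 ballots; A wins 9–4.
C vs E: C, 7–6.
C vs G: 8 to 5, C.
E vs G: G, 7–6.
Each alternative has at least one pairwise win (A beats C; C beats E; E beats A; G beats E) — no Condorcet loser.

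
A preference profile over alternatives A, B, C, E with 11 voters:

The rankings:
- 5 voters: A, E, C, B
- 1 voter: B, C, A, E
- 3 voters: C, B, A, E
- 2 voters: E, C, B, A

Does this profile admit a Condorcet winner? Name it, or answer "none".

none

Pairwise majorities:
A vs B: 5 for A, 6 for B — B by 6–5.
A vs C: A is ranked higher on 5 ballots, C on 6. C wins 6–5.
A vs E: 9 to 2, A.
B vs C: 1 for B, 10 for C — C by 10–1.
B vs E: 4 to 7, E.
C vs E: 1+3 = 4 for C, 7 for E — E by 7–4.
No alternative is unbeaten: A loses to B; B loses to C; C loses to E; E loses to A. In particular A → E → B → A is a majority cycle — no Condorcet winner exists.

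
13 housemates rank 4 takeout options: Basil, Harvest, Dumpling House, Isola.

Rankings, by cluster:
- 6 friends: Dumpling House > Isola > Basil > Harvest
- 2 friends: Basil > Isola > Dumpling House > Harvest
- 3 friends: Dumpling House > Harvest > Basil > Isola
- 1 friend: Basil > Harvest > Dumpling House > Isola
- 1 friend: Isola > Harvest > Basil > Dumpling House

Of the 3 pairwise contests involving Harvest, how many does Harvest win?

Harvest against each rival (13 friends):
Harvest vs Basil: Harvest is ranked higher on 3+1 = 4 ballots, Basil on 9. Basil wins 9–4.
Harvest vs Dumpling House: Dumpling House, 11–2.
Harvest–Isola: Isola 9–4.
Harvest beats no one; loses to Basil, Dumpling House, Isola — 0 pairwise wins.

0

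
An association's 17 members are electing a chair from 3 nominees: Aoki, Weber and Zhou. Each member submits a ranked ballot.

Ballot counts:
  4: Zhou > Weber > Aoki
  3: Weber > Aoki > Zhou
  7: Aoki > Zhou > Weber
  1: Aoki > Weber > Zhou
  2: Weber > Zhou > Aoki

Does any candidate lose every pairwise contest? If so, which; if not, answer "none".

none

Pairwise majorities:
Aoki vs Weber: Aoki preferred on 7+1 = 8 ballots; Weber wins 9–8.
Aoki vs Zhou: Aoki preferred on 3+7+1 = 11 ballots; Aoki wins 11–6.
Weber vs Zhou: Weber preferred on 3+1+2 = 6 ballots; Zhou wins 11–6.
Every candidate wins at least one matchup (Aoki beats Zhou; Weber beats Aoki; Zhou beats Weber), so there is no Condorcet loser.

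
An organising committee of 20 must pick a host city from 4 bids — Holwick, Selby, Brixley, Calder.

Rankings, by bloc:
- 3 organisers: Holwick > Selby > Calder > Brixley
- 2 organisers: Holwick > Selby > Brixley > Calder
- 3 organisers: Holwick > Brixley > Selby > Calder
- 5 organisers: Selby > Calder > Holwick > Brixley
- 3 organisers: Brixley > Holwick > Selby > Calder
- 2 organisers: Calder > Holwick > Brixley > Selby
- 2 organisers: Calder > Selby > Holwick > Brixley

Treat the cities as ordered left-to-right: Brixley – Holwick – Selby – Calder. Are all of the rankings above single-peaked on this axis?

Axis positions: Brixley=1, Holwick=2, Selby=3, Calder=4.
Bloc 1 (peak Holwick at position 2): ranking walks positions 2-3-4-1, expanding outward from the peak — single-peaked.
Bloc 2 (peak Holwick at position 2): ranking walks positions 2-3-1-4, expanding outward from the peak — single-peaked.
Bloc 3 (peak Holwick at position 2): ranking walks positions 2-1-3-4, expanding outward from the peak — single-peaked.
Bloc 4 (peak Selby at position 3): ranking walks positions 3-4-2-1, expanding outward from the peak — single-peaked.
Bloc 5 (peak Brixley at position 1): ranking walks positions 1-2-3-4, expanding outward from the peak — single-peaked.
Bloc 6: ranking walks positions 4-2-1-3; Holwick is ranked above Selby even though Selby lies between Holwick and the peak Calder on the axis — preferences dip and rise again. Not single-peaked.
Bloc 7 (peak Calder at position 4): ranking walks positions 4-3-2-1, expanding outward from the peak — single-peaked.
Bloc 6 violates single-peakedness, so the profile is not single-peaked on this axis.

no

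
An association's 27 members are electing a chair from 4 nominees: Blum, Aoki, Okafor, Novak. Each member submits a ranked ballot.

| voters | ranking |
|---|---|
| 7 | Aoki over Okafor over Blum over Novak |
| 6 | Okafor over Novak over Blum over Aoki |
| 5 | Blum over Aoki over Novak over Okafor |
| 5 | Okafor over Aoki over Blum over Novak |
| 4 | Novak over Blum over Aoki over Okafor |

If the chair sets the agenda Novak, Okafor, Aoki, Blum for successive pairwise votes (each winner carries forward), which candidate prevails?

Blum

Round 1: Novak vs Okafor — 9–18, Okafor advances.
Round 2: Okafor vs Aoki — 11–16, Aoki advances.
Round 3: Aoki vs Blum — 12–15, Blum advances.
The agenda winner is Blum.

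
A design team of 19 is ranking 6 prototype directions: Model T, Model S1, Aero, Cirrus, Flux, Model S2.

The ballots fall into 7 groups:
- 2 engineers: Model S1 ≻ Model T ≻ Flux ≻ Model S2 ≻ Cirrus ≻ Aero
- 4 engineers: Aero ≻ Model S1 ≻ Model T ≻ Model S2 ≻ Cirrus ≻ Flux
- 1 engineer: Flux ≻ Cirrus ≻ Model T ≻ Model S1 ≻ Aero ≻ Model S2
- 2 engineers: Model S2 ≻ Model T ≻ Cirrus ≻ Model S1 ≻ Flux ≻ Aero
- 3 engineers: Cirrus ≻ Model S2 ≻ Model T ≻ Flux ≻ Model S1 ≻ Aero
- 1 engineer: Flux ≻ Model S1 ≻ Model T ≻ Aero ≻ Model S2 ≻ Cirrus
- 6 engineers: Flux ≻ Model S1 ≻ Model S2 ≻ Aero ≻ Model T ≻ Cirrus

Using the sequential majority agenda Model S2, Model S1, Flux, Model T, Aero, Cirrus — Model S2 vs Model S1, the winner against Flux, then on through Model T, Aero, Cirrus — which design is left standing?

Aero

Round 1: Model S2 vs Model S1 — 5–14, Model S1 advances.
Round 2: Model S1 vs Flux — 8–11, Flux advances.
Round 3: Flux vs Model T — 8–11, Model T advances.
Round 4: Model T vs Aero — 9–10, Aero advances.
Round 5: Aero vs Cirrus — 11–8, Aero advances.
Aero survives the agenda.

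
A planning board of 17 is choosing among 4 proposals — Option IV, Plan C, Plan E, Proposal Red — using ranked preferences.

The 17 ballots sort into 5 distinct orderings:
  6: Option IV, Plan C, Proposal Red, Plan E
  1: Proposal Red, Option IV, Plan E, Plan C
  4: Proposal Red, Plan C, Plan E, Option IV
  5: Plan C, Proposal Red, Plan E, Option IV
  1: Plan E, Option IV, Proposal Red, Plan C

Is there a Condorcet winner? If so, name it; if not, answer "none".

Check each pair by majority over 17 ballots:
Option IV vs Plan C: Plan C, 9–8.
Option IV–Plan E: Plan E 10–7.
Option IV vs Proposal Red: Proposal Red wins 10–7.
Plan C vs Plan E: Plan C, 15–2.
Plan C–Proposal Red: Plan C 11–6.
Plan E vs Proposal Red: Proposal Red, 16–1.
Plan C defeats every rival head-to-head and is the Condorcet winner.

Plan C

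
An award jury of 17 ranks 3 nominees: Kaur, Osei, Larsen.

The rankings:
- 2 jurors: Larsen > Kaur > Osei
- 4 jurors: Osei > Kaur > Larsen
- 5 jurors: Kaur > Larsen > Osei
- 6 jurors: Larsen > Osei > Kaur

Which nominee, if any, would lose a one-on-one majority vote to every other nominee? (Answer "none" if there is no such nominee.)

Head-to-head results (17 jurors):
Kaur–Osei: Osei 10–7.
Kaur vs Larsen: Kaur, 9–8.
Osei vs Larsen: Larsen, 13–4.
Every nominee wins at least one matchup (Kaur beats Larsen; Osei beats Kaur; Larsen beats Osei), so there is no Condorcet loser.

none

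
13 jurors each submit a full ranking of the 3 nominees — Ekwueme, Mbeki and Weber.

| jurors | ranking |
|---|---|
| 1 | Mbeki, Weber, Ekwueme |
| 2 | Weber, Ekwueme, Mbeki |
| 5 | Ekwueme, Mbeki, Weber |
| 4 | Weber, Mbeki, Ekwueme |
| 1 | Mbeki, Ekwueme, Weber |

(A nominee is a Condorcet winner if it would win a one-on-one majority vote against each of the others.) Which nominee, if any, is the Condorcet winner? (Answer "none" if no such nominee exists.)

Pairwise majorities:
Ekwueme vs Mbeki: Ekwueme, 7–6.
Ekwueme vs Weber: Weber, 7–6.
Mbeki–Weber: Mbeki 7–6.
Each nominee drops at least one matchup (Ekwueme loses to Weber; Mbeki loses to Ekwueme; Weber loses to Mbeki); the cycle Ekwueme beats Mbeki beats Weber beats Ekwueme rules out a Condorcet winner.

none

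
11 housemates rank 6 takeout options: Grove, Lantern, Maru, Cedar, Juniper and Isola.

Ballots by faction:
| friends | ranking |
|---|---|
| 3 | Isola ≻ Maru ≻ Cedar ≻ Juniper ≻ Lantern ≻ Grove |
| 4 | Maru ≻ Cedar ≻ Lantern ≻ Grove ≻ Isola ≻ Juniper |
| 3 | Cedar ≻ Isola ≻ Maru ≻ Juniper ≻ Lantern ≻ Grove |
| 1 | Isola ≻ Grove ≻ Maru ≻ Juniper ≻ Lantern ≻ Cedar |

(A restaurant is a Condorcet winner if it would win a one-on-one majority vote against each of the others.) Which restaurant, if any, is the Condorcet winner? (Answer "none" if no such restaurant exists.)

none

Head-to-head results (11 friends):
Grove vs Lantern: Grove preferred on 1 ballot; Lantern wins 10–1.
Grove vs Maru: Grove is ranked higher on 1 ballot, Maru on 10. Maru wins 10–1.
Grove vs Cedar: Grove is ranked higher on 1 ballot, Cedar on 10. Cedar wins 10–1.
Grove vs Juniper: 5 to 6, Juniper.
Grove vs Isola: Grove preferred on 4 ballots; Isola wins 7–4.
Lantern vs Maru: Lantern preferred on 0 ballots; Maru wins 11–0.
Lantern vs Cedar: 1 for Lantern, 10 for Cedar — Cedar by 10–1.
Lantern vs Juniper: 4 to 7, Juniper.
Lantern vs Isola: 4 for Lantern, 7 for Isola — Isola by 7–4.
Maru vs Cedar: 8 to 3, Maru.
Maru vs Juniper: Maru is ranked higher on 3+4+3+1 = 11 ballots, Juniper on 0. Maru wins 11–0.
Maru vs Isola: 4 for Maru, 7 for Isola — Isola by 7–4.
Cedar vs Juniper: Cedar is ranked higher on 3+4+3 = 10 ballots, Juniper on 1. Cedar wins 10–1.
Cedar vs Isola: 4+3 = 7 for Cedar, 4 for Isola — Cedar by 7–4.
Juniper vs Isola: 0 for Juniper, 11 for Isola — Isola by 11–0.
No restaurant is unbeaten: Grove loses to Lantern; Lantern loses to Maru; Maru loses to Isola; Cedar loses to Maru; Juniper loses to Maru; Isola loses to Cedar. In particular Maru > Cedar > Isola > Maru is a majority cycle — no Condorcet winner exists.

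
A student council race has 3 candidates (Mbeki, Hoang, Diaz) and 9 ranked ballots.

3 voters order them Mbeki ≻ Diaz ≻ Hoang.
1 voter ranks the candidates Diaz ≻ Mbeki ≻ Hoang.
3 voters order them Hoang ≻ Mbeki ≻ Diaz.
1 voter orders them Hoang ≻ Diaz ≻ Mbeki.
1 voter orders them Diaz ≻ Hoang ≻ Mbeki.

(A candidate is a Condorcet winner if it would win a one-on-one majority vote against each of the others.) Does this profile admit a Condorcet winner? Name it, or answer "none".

none

Check each pair by majority over 9 ballots:
Mbeki vs Hoang: Hoang, 5–4.
Mbeki vs Diaz: Mbeki wins 6–3.
Hoang vs Diaz: Diaz wins 5–4.
Every candidate loses at least once (Mbeki loses to Hoang; Hoang loses to Diaz; Diaz loses to Mbeki). The majority relation contains the cycle Mbeki → Diaz → Hoang → Mbeki, so there is no Condorcet winner.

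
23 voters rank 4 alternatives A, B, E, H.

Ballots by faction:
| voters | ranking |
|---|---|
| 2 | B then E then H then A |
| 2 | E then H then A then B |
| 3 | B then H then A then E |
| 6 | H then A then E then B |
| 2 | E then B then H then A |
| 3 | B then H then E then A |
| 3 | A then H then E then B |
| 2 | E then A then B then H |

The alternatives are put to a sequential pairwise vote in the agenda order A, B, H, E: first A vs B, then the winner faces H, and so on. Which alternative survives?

H

Round 1: A vs B — 13–10, A advances.
Round 2: A vs H — 5–18, H advances.
Round 3: H vs E — 15–8, H advances.
The agenda winner is H.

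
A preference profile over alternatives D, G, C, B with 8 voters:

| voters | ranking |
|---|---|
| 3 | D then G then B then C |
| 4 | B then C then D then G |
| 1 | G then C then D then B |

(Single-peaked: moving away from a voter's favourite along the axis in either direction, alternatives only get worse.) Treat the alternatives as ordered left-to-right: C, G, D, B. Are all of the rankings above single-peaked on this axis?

Axis positions: C=1, G=2, D=3, B=4.
Faction 1 (peak D at position 3): ranking walks positions 3-2-4-1, expanding outward from the peak — single-peaked.
Faction 2: ranking walks positions 4-1-3-2; C is ranked above D even though D lies between C and the peak B on the axis — preferences dip and rise again. Not single-peaked.
Faction 3 (peak G at position 2): ranking walks positions 2-1-3-4, expanding outward from the peak — single-peaked.
Faction 2 violates single-peakedness, so the profile is not single-peaked on this axis.

no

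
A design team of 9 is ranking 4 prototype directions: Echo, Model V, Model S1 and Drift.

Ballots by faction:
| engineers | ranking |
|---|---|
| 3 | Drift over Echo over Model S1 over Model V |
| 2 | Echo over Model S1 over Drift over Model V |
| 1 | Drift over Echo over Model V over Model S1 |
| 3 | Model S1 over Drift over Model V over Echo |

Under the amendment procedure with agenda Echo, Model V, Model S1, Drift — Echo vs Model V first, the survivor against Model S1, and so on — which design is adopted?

Round 1: Echo vs Model V — 6–3, Echo advances.
Round 2: Echo vs Model S1 — 6–3, Echo advances.
Round 3: Echo vs Drift — 2–7, Drift advances.
The agenda winner is Drift.

Drift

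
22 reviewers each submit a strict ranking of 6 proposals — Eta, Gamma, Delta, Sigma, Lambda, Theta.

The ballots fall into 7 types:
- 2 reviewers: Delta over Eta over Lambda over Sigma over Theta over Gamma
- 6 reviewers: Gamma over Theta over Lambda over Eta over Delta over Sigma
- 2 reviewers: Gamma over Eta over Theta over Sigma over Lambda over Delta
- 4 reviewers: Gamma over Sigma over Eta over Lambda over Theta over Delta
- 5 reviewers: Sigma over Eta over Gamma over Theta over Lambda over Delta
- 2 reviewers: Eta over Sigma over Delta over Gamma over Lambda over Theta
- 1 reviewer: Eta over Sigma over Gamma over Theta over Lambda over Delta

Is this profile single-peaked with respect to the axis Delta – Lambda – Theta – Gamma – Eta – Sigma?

no

Axis positions: Delta=1, Lambda=2, Theta=3, Gamma=4, Eta=5, Sigma=6.
Type 1: ranking walks positions 1-5-2-6-3-4; Eta is ranked above Lambda even though Lambda lies between Eta and the peak Delta on the axis — preferences dip and rise again. Not single-peaked.
Type 2 (peak Gamma at position 4): ranking walks positions 4-3-2-5-1-6, expanding outward from the peak — single-peaked.
Type 3 (peak Gamma at position 4): ranking walks positions 4-5-3-6-2-1, expanding outward from the peak — single-peaked.
Type 4: ranking walks positions 4-6-5-2-3-1; Sigma is ranked above Eta even though Eta lies between Sigma and the peak Gamma on the axis — preferences dip and rise again. Not single-peaked.
Type 5 (peak Sigma at position 6): ranking walks positions 6-5-4-3-2-1, expanding outward from the peak — single-peaked.
Type 6: ranking walks positions 5-6-1-4-2-3; Delta is ranked above Gamma even though Gamma lies between Delta and the peak Eta on the axis — preferences dip and rise again. Not single-peaked.
Type 7 (peak Eta at position 5): ranking walks positions 5-6-4-3-2-1, expanding outward from the peak — single-peaked.
Type 1 violates single-peakedness, so the profile is not single-peaked on this axis.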